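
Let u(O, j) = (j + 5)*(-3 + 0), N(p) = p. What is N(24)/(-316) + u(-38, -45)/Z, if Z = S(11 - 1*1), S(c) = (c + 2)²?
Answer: 359/474 ≈ 0.75738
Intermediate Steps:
S(c) = (2 + c)²
Z = 144 (Z = (2 + (11 - 1*1))² = (2 + (11 - 1))² = (2 + 10)² = 12² = 144)
u(O, j) = -15 - 3*j (u(O, j) = (5 + j)*(-3) = -15 - 3*j)
N(24)/(-316) + u(-38, -45)/Z = 24/(-316) + (-15 - 3*(-45))/144 = 24*(-1/316) + (-15 + 135)*(1/144) = -6/79 + 120*(1/144) = -6/79 + ⅚ = 359/474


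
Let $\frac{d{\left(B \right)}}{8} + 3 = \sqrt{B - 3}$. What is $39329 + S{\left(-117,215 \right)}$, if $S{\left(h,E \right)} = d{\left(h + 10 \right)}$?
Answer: $39305 + 8 i \sqrt{110} \approx 39305.0 + 83.905 i$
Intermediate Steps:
$d{\left(B \right)} = -24 + 8 \sqrt{-3 + B}$ ($d{\left(B \right)} = -24 + 8 \sqrt{B - 3} = -24 + 8 \sqrt{-3 + B}$)
$S{\left(h,E \right)} = -24 + 8 \sqrt{7 + h}$ ($S{\left(h,E \right)} = -24 + 8 \sqrt{-3 + \left(h + 10\right)} = -24 + 8 \sqrt{-3 + \left(10 + h\right)} = -24 + 8 \sqrt{7 + h}$)
$39329 + S{\left(-117,215 \right)} = 39329 - \left(24 - 8 \sqrt{7 - 117}\right) = 39329 - \left(24 - 8 \sqrt{-110}\right) = 39329 - \left(24 - 8 i \sqrt{110}\right) = 39305 + 8 i \sqrt{110}$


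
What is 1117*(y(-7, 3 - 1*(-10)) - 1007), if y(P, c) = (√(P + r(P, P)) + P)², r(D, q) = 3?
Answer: -1074554 - 31276*I ≈ -1.0746e+6 - 31276.0*I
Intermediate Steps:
y(P, c) = (P + √(3 + P))² (y(P, c) = (√(P + 3) + P)² = (√(3 + P) + P)² = (P + √(3 + P))²)
1117*(y(-7, 3 - 1*(-10)) - 1007) = 1117*((-7 + √(3 - 7))² - 1007) = 1117*((-7 + √(-4))² - 1007) = 1117*((-7 + 2*I)² - 1007) = 1117*(-1007 + (-7 + 2*I)²) = -1124819 + 1117*(-7 + 2*I)²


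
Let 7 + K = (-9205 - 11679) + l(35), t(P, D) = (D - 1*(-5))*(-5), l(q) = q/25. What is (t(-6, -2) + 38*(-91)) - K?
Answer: 87083/5 ≈ 17417.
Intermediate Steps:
l(q) = q/25 (l(q) = q*(1/25) = q/25)
t(P, D) = -25 - 5*D (t(P, D) = (D + 5)*(-5) = (5 + D)*(-5) = -25 - 5*D)
K = -104448/5 (K = -7 + ((-9205 - 11679) + (1/25)*35) = -7 + (-20884 + 7/5) = -7 - 104413/5 = -104448/5 ≈ -20890.)
(t(-6, -2) + 38*(-91)) - K = ((-25 - 5*(-2)) + 38*(-91)) - 1*(-104448/5) = ((-25 + 10) - 3458) + 104448/5 = (-15 - 3458) + 104448/5 = -3473 + 104448/5 = 87083/5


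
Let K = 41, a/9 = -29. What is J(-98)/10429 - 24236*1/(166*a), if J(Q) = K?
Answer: 1533335/2721969 ≈ 0.56332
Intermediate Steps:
a = -261 (a = 9*(-29) = -261)
J(Q) = 41
J(-98)/10429 - 24236*1/(166*a) = 41/10429 - 24236/((-261*166)) = 41*(1/10429) - 24236/(-43326) = 41/10429 - 24236*(-1/43326) = 41/10429 + 146/261 = 1533335/2721969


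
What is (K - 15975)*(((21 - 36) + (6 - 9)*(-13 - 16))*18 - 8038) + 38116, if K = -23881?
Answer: 268747268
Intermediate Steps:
(K - 15975)*(((21 - 36) + (6 - 9)*(-13 - 16))*18 - 8038) + 38116 = (-23881 - 15975)*(((21 - 36) + (6 - 9)*(-13 - 16))*18 - 8038) + 38116 = -39856*((-15 - 3*(-29))*18 - 8038) + 38116 = -39856*((-15 + 87)*18 - 8038) + 38116 = -39856*(72*18 - 8038) + 38116 = -39856*(1296 - 8038) + 38116 = -39856*(-6742) + 38116 = 268709152 + 38116 = 268747268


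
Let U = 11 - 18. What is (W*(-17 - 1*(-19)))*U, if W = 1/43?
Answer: -14/43 ≈ -0.32558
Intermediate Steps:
W = 1/43 ≈ 0.023256
U = -7
(W*(-17 - 1*(-19)))*U = ((-17 - 1*(-19))/43)*(-7) = ((-17 + 19)/43)*(-7) = ((1/43)*2)*(-7) = (2/43)*(-7) = -14/43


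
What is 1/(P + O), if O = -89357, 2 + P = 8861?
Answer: -1/80498 ≈ -1.2423e-5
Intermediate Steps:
P = 8859 (P = -2 + 8861 = 8859)
1/(P + O) = 1/(8859 - 89357) = 1/(-80498) = -1/80498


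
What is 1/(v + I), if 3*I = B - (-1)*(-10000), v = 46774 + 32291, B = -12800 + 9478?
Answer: 3/223873 ≈ 1.3400e-5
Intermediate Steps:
B = -3322
v = 79065
I = -13322/3 (I = (-3322 - (-1)*(-10000))/3 = (-3322 - 1*10000)/3 = (-3322 - 10000)/3 = (1/3)*(-13322) = -13322/3 ≈ -4440.7)
1/(v + I) = 1/(79065 - 13322/3) = 1/(223873/3) = 3/223873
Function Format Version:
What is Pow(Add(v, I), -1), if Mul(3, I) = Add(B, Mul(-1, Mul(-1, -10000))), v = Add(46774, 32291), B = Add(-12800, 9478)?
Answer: Rational(3, 223873) ≈ 1.3400e-5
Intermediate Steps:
B = -3322
v = 79065
I = Rational(-13322, 3) (I = Mul(Rational(1, 3), Add(-3322, Mul(-1, Mul(-1, -10000)))) = Mul(Rational(1, 3), Add(-3322, Mul(-1, 10000))) = Mul(Rational(1, 3), Add(-3322, -10000)) = Mul(Rational(1, 3), -13322) = Rational(-13322, 3) ≈ -4440.7)
Pow(Add(v, I), -1) = Pow(Add(79065, Rational(-13322, 3)), -1) = Pow(Rational(223873, 3), -1) = Rational(3, 223873)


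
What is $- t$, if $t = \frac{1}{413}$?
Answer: $- \frac{1}{413} \approx -0.0024213$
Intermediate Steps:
$t = \frac{1}{413} \approx 0.0024213$
$- t = \left(-1\right) \frac{1}{413} = - \frac{1}{413}$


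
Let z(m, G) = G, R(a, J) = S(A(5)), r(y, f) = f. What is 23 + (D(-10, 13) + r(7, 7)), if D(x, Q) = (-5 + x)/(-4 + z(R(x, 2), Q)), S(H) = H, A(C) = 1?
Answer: 85/3 ≈ 28.333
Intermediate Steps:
R(a, J) = 1
D(x, Q) = (-5 + x)/(-4 + Q)
23 + (D(-10, 13) + r(7, 7)) = 23 + ((-5 - 10)/(-4 + 13) + 7) = 23 + (-15/9 + 7) = 23 + ((⅑)*(-15) + 7) = 23 + (-5/3 + 7) = 23 + 16/3 = 85/3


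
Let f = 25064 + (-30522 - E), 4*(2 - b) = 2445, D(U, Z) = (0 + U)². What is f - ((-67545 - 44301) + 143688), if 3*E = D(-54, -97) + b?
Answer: -456827/12 ≈ -38069.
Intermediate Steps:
D(U, Z) = U²
b = -2437/4 (b = 2 - ¼*2445 = 2 - 2445/4 = -2437/4 ≈ -609.25)
E = 9227/12 (E = ((-54)² - 2437/4)/3 = (2916 - 2437/4)/3 = (⅓)*(9227/4) = 9227/12 ≈ 768.92)
f = -74723/12 (f = 25064 + (-30522 - 1*9227/12) = 25064 + (-30522 - 9227/12) = 25064 - 375491/12 = -74723/12 ≈ -6226.9)
f - ((-67545 - 44301) + 143688) = -74723/12 - ((-67545 - 44301) + 143688) = -74723/12 - (-111846 + 143688) = -74723/12 - 1*31842 = -74723/12 - 31842 = -456827/12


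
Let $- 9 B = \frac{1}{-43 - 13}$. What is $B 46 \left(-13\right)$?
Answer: $- \frac{299}{252} \approx -1.1865$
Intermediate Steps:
$B = \frac{1}{504}$ ($B = - \frac{1}{9 \left(-43 - 13\right)} = - \frac{1}{9 \left(-56\right)} = \left(- \frac{1}{9}\right) \left(- \frac{1}{56}\right) = \frac{1}{504} \approx 0.0019841$)
$B 46 \left(-13\right) = \frac{1}{504} \cdot 46 \left(-13\right) = \frac{23}{252} \left(-13\right) = - \frac{299}{252}$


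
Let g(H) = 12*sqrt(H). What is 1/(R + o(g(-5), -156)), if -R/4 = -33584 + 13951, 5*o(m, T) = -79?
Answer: 5/392581 ≈ 1.2736e-5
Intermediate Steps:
o(m, T) = -79/5 (o(m, T) = (1/5)*(-79) = -79/5)
R = 78532 (R = -4*(-33584 + 13951) = -4*(-19633) = 78532)
1/(R + o(g(-5), -156)) = 1/(78532 - 79/5) = 1/(392581/5) = 5/392581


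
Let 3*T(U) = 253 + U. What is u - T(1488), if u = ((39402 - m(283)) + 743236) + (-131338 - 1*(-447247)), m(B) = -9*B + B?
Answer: 3300692/3 ≈ 1.1002e+6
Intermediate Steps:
m(B) = -8*B
T(U) = 253/3 + U/3 (T(U) = (253 + U)/3 = 253/3 + U/3)
u = 1100811 (u = ((39402 - (-8)*283) + 743236) + (-131338 - 1*(-447247)) = ((39402 - 1*(-2264)) + 743236) + (-131338 + 447247) = ((39402 + 2264) + 743236) + 315909 = (41666 + 743236) + 315909 = 784902 + 315909 = 1100811)
u - T(1488) = 1100811 - (253/3 + (⅓)*1488) = 1100811 - (253/3 + 496) = 1100811 - 1*1741/3 = 1100811 - 1741/3 = 3300692/3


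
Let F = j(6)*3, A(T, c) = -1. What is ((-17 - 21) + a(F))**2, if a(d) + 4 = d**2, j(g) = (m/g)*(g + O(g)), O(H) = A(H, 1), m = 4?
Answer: 3364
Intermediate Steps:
O(H) = -1
j(g) = 4*(-1 + g)/g (j(g) = (4/g)*(g - 1) = (4/g)*(-1 + g) = 4*(-1 + g)/g)
F = 10 (F = (4 - 4/6)*3 = (4 - 4*1/6)*3 = (4 - 2/3)*3 = (10/3)*3 = 10)
a(d) = -4 + d**2
((-17 - 21) + a(F))**2 = ((-17 - 21) + (-4 + 10**2))**2 = (-38 + (-4 + 100))**2 = (-38 + 96)**2 = 58**2 = 3364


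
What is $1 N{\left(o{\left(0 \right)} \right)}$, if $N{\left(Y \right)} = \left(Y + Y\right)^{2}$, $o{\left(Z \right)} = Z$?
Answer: $0$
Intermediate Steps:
$N{\left(Y \right)} = 4 Y^{2}$ ($N{\left(Y \right)} = \left(2 Y\right)^{2} = 4 Y^{2}$)
$1 N{\left(o{\left(0 \right)} \right)} = 1 \cdot 4 \cdot 0^{2} = 1 \cdot 4 \cdot 0 = 1 \cdot 0 = 0$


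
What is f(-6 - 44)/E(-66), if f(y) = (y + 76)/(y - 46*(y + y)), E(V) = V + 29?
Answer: -1/6475 ≈ -0.00015444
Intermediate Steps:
E(V) = 29 + V
f(y) = -(76 + y)/(91*y) (f(y) = (76 + y)/(y - 92*y) = (76 + y)/((-91*y)) = (76 + y)*(-1/(91*y)) = -(76 + y)/(91*y))
f(-6 - 44)/E(-66) = ((-76 - (-6 - 44))/(91*(-6 - 44)))/(29 - 66) = ((1/91)*(-76 - 1*(-50))/(-50))/(-37) = ((1/91)*(-1/50)*(-76 + 50))*(-1/37) = ((1/91)*(-1/50)*(-26))*(-1/37) = (1/175)*(-1/37) = -1/6475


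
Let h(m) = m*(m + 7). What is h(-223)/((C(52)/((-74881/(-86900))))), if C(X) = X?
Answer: 450858501/564850 ≈ 798.19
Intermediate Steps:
h(m) = m*(7 + m)
h(-223)/((C(52)/((-74881/(-86900))))) = (-223*(7 - 223))/((52/((-74881/(-86900))))) = (-223*(-216))/((52/((-74881*(-1/86900))))) = 48168/((52/(74881/86900))) = 48168/((52*(86900/74881))) = 48168/(4518800/74881) = 48168*(74881/4518800) = 450858501/564850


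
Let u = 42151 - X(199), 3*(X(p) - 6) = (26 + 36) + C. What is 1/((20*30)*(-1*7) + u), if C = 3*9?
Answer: 3/113746 ≈ 2.6375e-5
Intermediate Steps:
C = 27
X(p) = 107/3 (X(p) = 6 + ((26 + 36) + 27)/3 = 6 + (62 + 27)/3 = 6 + (1/3)*89 = 6 + 89/3 = 107/3)
u = 126346/3 (u = 42151 - 1*107/3 = 42151 - 107/3 = 126346/3 ≈ 42115.)
1/((20*30)*(-1*7) + u) = 1/((20*30)*(-1*7) + 126346/3) = 1/(600*(-7) + 126346/3) = 1/(-4200 + 126346/3) = 1/(113746/3) = 3/113746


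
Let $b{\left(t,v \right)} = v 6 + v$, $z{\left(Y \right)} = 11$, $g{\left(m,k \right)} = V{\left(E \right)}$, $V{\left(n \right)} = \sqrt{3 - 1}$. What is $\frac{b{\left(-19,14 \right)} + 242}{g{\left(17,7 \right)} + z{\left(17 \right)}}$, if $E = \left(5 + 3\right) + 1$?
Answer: $\frac{220}{7} - \frac{20 \sqrt{2}}{7} \approx 27.388$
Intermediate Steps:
$E = 9$ ($E = 8 + 1 = 9$)
$V{\left(n \right)} = \sqrt{2}$
$g{\left(m,k \right)} = \sqrt{2}$
$b{\left(t,v \right)} = 7 v$ ($b{\left(t,v \right)} = 6 v + v = 7 v$)
$\frac{b{\left(-19,14 \right)} + 242}{g{\left(17,7 \right)} + z{\left(17 \right)}} = \frac{7 \cdot 14 + 242}{\sqrt{2} + 11} = \frac{98 + 242}{11 + \sqrt{2}} = \frac{340}{11 + \sqrt{2}}$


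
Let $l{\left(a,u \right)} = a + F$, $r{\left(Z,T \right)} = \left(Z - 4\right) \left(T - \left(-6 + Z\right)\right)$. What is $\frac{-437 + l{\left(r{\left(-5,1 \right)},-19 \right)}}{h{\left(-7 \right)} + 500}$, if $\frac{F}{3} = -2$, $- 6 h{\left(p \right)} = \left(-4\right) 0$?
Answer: $- \frac{551}{500} \approx -1.102$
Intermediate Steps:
$h{\left(p \right)} = 0$ ($h{\left(p \right)} = - \frac{\left(-4\right) 0}{6} = \left(- \frac{1}{6}\right) 0 = 0$)
$F = -6$ ($F = 3 \left(-2\right) = -6$)
$r{\left(Z,T \right)} = \left(-4 + Z\right) \left(6 + T - Z\right)$
$l{\left(a,u \right)} = -6 + a$ ($l{\left(a,u \right)} = a - 6 = -6 + a$)
$\frac{-437 + l{\left(r{\left(-5,1 \right)},-19 \right)}}{h{\left(-7 \right)} + 500} = \frac{-437 - 114}{0 + 500} = \frac{-437 - 114}{500} = \left(-437 - 114\right) \frac{1}{500} = \left(-551\right) \frac{1}{500} = - \frac{551}{500}$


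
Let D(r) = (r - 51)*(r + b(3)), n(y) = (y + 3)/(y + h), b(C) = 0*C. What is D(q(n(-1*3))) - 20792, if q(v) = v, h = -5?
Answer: -20792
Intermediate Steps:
b(C) = 0
n(y) = (3 + y)/(-5 + y) (n(y) = (y + 3)/(y - 5) = (3 + y)/(-5 + y))
D(r) = r*(-51 + r) (D(r) = (r - 51)*(r + 0) = (-51 + r)*r = r*(-51 + r))
D(q(n(-1*3))) - 20792 = ((3 - 1*3)/(-5 - 1*3))*(-51 + (3 - 1*3)/(-5 - 1*3)) - 20792 = ((3 - 3)/(-5 - 3))*(-51 + (3 - 3)/(-5 - 3)) - 20792 = (0/(-8))*(-51 + 0/(-8)) - 20792 = (-⅛*0)*(-51 - ⅛*0) - 20792 = 0*(-51 + 0) - 20792 = 0*(-51) - 20792 = 0 - 20792 = -20792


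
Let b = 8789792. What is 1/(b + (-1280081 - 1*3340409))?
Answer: 1/4169302 ≈ 2.3985e-7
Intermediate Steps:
1/(b + (-1280081 - 1*3340409)) = 1/(8789792 + (-1280081 - 1*3340409)) = 1/(8789792 + (-1280081 - 3340409)) = 1/(8789792 - 4620490) = 1/4169302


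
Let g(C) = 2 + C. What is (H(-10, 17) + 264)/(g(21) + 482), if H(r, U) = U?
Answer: 281/505 ≈ 0.55644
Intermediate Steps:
(H(-10, 17) + 264)/(g(21) + 482) = (17 + 264)/((2 + 21) + 482) = 281/(23 + 482) = 281/505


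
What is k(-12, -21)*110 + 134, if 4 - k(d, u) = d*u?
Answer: -27146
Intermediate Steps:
k(d, u) = 4 - d*u
k(-12, -21)*110 + 134 = (4 - 1*(-12)*(-21))*110 + 134 = (4 - 252)*110 + 134 = -248*110 + 134 = -27280 + 134 = -27146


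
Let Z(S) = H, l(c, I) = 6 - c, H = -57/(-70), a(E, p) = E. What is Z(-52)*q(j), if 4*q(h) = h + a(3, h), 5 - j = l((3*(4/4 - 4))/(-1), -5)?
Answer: 627/280 ≈ 2.2393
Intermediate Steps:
H = 57/70 (H = -57*(-1/70) = 57/70 ≈ 0.81429)
Z(S) = 57/70
j = 8 (j = 5 - (6 - 3*(4/4 - 4)/(-1)) = 5 - (6 - 3*(4*(¼) - 4)*(-1)) = 5 - (6 - 3*(1 - 4)*(-1)) = 5 - (6 - 3*(-3)*(-1)) = 5 - (6 - (-9)*(-1)) = 5 - (6 - 1*9) = 5 - (6 - 9) = 5 - 1*(-3) = 5 + 3 = 8)
q(h) = ¾ + h/4 (q(h) = (h + 3)/4 = (3 + h)/4 = ¾ + h/4)
Z(-52)*q(j) = 57*(¾ + (¼)*8)/70 = 57*(¾ + 2)/70 = (57/70)*(11/4) = 627/280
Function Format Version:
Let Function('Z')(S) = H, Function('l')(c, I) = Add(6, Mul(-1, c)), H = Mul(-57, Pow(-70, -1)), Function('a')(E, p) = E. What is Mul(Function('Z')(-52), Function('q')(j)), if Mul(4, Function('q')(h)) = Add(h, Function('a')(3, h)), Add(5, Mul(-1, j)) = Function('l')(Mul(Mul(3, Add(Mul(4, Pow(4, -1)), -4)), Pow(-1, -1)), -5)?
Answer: Rational(627, 280) ≈ 2.2393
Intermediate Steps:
H = Rational(57, 70) (H = Mul(-57, Rational(-1, 70)) = Rational(57, 70) ≈ 0.81429)
Function('Z')(S) = Rational(57, 70)
j = 8 (j = Add(5, Mul(-1, Add(6, Mul(-1, Mul(Mul(3, Add(Mul(4, Pow(4, -1)), -4)), Pow(-1, -1)))))) = Add(5, Mul(-1, Add(6, Mul(-1, Mul(Mul(3, Add(Mul(4, Rational(1, 4)), -4)), -1))))) = Add(5, Mul(-1, Add(6, Mul(-1, Mul(Mul(3, Add(1, -4)), -1))))) = Add(5, Mul(-1, Add(6, Mul(-1, Mul(Mul(3, -3), -1))))) = Add(5, Mul(-1, Add(6, Mul(-1, Mul(-9, -1))))) = Add(5, Mul(-1, Add(6, Mul(-1, 9)))) = Add(5, Mul(-1, Add(6, -9))) = Add(5, Mul(-1, -3)) = Add(5, 3) = 8)
Function('q')(h) = Add(Rational(3, 4), Mul(Rational(1, 4), h)) (Function('q')(h) = Mul(Rational(1, 4), Add(h, 3)) = Mul(Rational(1, 4), Add(3, h)) = Add(Rational(3, 4), Mul(Rational(1, 4), h)))
Mul(Function('Z')(-52), Function('q')(j)) = Mul(Rational(57, 70), Add(Rational(3, 4), Mul(Rational(1, 4), 8))) = Mul(Rational(57, 70), Add(Rational(3, 4), 2)) = Mul(Rational(57, 70), Rational(11, 4)) = Rational(627, 280)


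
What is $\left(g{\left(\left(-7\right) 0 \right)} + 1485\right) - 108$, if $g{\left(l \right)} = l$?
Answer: $1377$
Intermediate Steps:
$\left(g{\left(\left(-7\right) 0 \right)} + 1485\right) - 108 = \left(\left(-7\right) 0 + 1485\right) - 108 = \left(0 + 1485\right) - 108 = 1485 - 108 = 1377$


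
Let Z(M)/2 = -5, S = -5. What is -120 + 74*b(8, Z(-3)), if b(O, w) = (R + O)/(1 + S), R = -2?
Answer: -231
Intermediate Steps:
Z(M) = -10 (Z(M) = 2*(-5) = -10)
b(O, w) = ½ - O/4 (b(O, w) = (-2 + O)/(1 - 5) = (-2 + O)/(-4) = (-2 + O)*(-¼) = ½ - O/4)
-120 + 74*b(8, Z(-3)) = -120 + 74*(½ - ¼*8) = -120 + 74*(½ - 2) = -120 + 74*(-3/2) = -120 - 111 = -231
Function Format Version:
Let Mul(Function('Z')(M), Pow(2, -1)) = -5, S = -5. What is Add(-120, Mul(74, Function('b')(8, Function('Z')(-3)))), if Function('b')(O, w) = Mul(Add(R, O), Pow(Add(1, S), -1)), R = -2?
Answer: -231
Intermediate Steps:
Function('Z')(M) = -10 (Function('Z')(M) = Mul(2, -5) = -10)
Function('b')(O, w) = Add(Rational(1, 2), Mul(Rational(-1, 4), O)) (Function('b')(O, w) = Mul(Add(-2, O), Pow(Add(1, -5), -1)) = Mul(Add(-2, O), Pow(-4, -1)) = Mul(Add(-2, O), Rational(-1, 4)) = Add(Rational(1, 2), Mul(Rational(-1, 4), O)))
Add(-120, Mul(74, Function('b')(8, Function('Z')(-3)))) = Add(-120, Mul(74, Add(Rational(1, 2), Mul(Rational(-1, 4), 8)))) = Add(-120, Mul(74, Add(Rational(1, 2), -2))) = Add(-120, Mul(74, Rational(-3, 2))) = Add(-120, -111) = -231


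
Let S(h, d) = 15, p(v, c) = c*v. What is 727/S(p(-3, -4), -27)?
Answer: 727/15 ≈ 48.467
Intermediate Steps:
727/S(p(-3, -4), -27) = 727/15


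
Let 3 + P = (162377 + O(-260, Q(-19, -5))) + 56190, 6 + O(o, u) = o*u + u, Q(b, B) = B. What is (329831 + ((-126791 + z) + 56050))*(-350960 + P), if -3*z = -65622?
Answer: -36836347148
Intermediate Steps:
z = 21874 (z = -⅓*(-65622) = 21874)
O(o, u) = -6 + u + o*u (O(o, u) = -6 + (o*u + u) = -6 + (u + o*u) = -6 + u + o*u)
P = 219853 (P = -3 + ((162377 + (-6 - 5 - 260*(-5))) + 56190) = -3 + ((162377 + (-6 - 5 + 1300)) + 56190) = -3 + ((162377 + 1289) + 56190) = -3 + (163666 + 56190) = -3 + 219856 = 219853)
(329831 + ((-126791 + z) + 56050))*(-350960 + P) = (329831 + ((-126791 + 21874) + 56050))*(-350960 + 219853) = (329831 + (-104917 + 56050))*(-131107) = (329831 - 48867)*(-131107) = 280964*(-131107) = -36836347148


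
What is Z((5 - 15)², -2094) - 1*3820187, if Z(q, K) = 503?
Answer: -3819684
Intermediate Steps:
Z((5 - 15)², -2094) - 1*3820187 = 503 - 1*3820187 = 503 - 3820187 = -3819684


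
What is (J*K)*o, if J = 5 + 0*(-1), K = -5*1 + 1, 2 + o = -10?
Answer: 240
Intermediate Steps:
o = -12 (o = -2 - 10 = -12)
K = -4 (K = -5 + 1 = -4)
J = 5 (J = 5 + 0 = 5)
(J*K)*o = (5*(-4))*(-12) = -20*(-12) = 240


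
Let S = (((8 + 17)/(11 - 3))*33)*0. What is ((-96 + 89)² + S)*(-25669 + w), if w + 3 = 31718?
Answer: 296254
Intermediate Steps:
w = 31715 (w = -3 + 31718 = 31715)
S = 0 (S = ((25/8)*33)*0 = (825/8)*0 = 0)
((-96 + 89)² + S)*(-25669 + w) = ((-96 + 89)² + 0)*(-25669 + 31715) = ((-7)² + 0)*6046 = (49 + 0)*6046 = 49*6046 = 296254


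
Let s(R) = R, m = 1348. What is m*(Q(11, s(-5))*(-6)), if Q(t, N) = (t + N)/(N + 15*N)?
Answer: 3033/5 ≈ 606.60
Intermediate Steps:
Q(t, N) = (N + t)/(16*N) (Q(t, N) = (N + t)/((16*N)) = (N + t)*(1/(16*N)) = (N + t)/(16*N))
m*(Q(11, s(-5))*(-6)) = 1348*(((1/16)*(-5 + 11)/(-5))*(-6)) = 1348*(((1/16)*(-1/5)*6)*(-6)) = 1348*(-3/40*(-6)) = 1348*(9/20) = 3033/5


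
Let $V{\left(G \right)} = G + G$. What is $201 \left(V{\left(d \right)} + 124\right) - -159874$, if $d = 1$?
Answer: $185200$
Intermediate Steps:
$V{\left(G \right)} = 2 G$
$201 \left(V{\left(d \right)} + 124\right) - -159874 = 201 \left(2 \cdot 1 + 124\right) - -159874 = 201 \left(2 + 124\right) + 159874 = 201 \cdot 126 + 159874 = 25326 + 159874 = 185200$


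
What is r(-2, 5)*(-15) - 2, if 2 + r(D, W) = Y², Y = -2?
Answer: -32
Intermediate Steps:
r(D, W) = 2 (r(D, W) = -2 + (-2)² = -2 + 4 = 2)
r(-2, 5)*(-15) - 2 = 2*(-15) - 2 = -30 - 2 = -32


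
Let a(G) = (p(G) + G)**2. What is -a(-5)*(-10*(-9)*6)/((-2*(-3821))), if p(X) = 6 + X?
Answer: -4320/3821 ≈ -1.1306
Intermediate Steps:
a(G) = (6 + 2*G)**2 (a(G) = ((6 + G) + G)**2 = (6 + 2*G)**2)
-a(-5)*(-10*(-9)*6)/((-2*(-3821))) = -4*(3 - 5)**2*(-10*(-9)*6)/((-2*(-3821))) = -4*(-2)**2*(90*6)/7642 = -4*4*540*(1/7642) = -16*270/3821 = -1*4320/3821 = -4320/3821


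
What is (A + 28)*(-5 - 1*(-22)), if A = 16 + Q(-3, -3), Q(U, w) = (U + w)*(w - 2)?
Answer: 1258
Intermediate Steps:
Q(U, w) = (-2 + w)*(U + w) (Q(U, w) = (U + w)*(-2 + w) = (-2 + w)*(U + w))
A = 46 (A = 16 + ((-3)**2 - 2*(-3) - 2*(-3) - 3*(-3)) = 16 + (9 + 6 + 6 + 9) = 16 + 30 = 46)
(A + 28)*(-5 - 1*(-22)) = (46 + 28)*(-5 - 1*(-22)) = 74*(-5 + 22) = 74*17 = 1258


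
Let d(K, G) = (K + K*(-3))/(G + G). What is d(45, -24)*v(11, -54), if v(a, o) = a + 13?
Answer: 45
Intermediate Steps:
v(a, o) = 13 + a
d(K, G) = -K/G (d(K, G) = (K - 3*K)/((2*G)) = (-2*K)*(1/(2*G)) = -K/G)
d(45, -24)*v(11, -54) = (-1*45/(-24))*(13 + 11) = -1*45*(-1/24)*24 = (15/8)*24 = 45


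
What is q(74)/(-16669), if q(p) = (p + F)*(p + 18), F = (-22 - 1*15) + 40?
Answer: -7084/16669 ≈ -0.42498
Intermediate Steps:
F = 3 (F = (-22 - 15) + 40 = -37 + 40 = 3)
q(p) = (3 + p)*(18 + p) (q(p) = (p + 3)*(p + 18) = (3 + p)*(18 + p))
q(74)/(-16669) = (54 + 74² + 21*74)/(-16669) = (54 + 5476 + 1554)*(-1/16669) = 7084*(-1/16669) = -7084/16669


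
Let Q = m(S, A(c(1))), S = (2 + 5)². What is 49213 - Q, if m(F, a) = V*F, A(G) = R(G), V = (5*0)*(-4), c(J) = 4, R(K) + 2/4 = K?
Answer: 49213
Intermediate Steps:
R(K) = -½ + K
V = 0 (V = 0*(-4) = 0)
S = 49 (S = 7² = 49)
A(G) = -½ + G
m(F, a) = 0 (m(F, a) = 0*F = 0)
Q = 0
49213 - Q = 49213 - 1*0 = 49213 + 0 = 49213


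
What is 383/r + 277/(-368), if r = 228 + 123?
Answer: 43717/129168 ≈ 0.33845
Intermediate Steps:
r = 351
383/r + 277/(-368) = 383/351 + 277/(-368) = 383*(1/351) + 277*(-1/368) = 383/351 - 277/368 = 43717/129168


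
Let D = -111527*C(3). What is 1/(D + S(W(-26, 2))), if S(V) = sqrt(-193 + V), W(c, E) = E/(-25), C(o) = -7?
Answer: 19517225/15236882872852 - 5*I*sqrt(4827)/15236882872852 ≈ 1.2809e-6 - 2.2799e-11*I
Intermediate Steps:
W(c, E) = -E/25 (W(c, E) = E*(-1/25) = -E/25)
D = 780689 (D = -111527*(-7) = 780689)
1/(D + S(W(-26, 2))) = 1/(780689 + sqrt(-193 - 1/25*2)) = 1/(780689 + sqrt(-193 - 2/25)) = 1/(780689 + sqrt(-4827/25)) = 1/(780689 + I*sqrt(4827)/5)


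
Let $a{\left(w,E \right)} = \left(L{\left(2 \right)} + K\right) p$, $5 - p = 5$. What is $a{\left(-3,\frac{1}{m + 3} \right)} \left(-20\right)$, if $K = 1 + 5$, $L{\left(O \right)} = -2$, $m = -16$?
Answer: $0$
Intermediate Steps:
$p = 0$ ($p = 5 - 5 = 0$)
$K = 6$
$a{\left(w,E \right)} = 0$ ($a{\left(w,E \right)} = \left(-2 + 6\right) 0 = 4 \cdot 0 = 0$)
$a{\left(-3,\frac{1}{m + 3} \right)} \left(-20\right) = 0 \left(-20\right) = 0$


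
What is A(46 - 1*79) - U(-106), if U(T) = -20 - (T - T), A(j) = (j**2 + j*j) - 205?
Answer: 1993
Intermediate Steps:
A(j) = -205 + 2*j**2 (A(j) = (j**2 + j**2) - 205 = 2*j**2 - 205 = -205 + 2*j**2)
U(T) = -20 (U(T) = -20 - 1*0 = -20 + 0 = -20)
A(46 - 1*79) - U(-106) = (-205 + 2*(46 - 1*79)**2) - 1*(-20) = (-205 + 2*(46 - 79)**2) + 20 = (-205 + 2*(-33)**2) + 20 = (-205 + 2*1089) + 20 = (-205 + 2178) + 20 = 1973 + 20 = 1993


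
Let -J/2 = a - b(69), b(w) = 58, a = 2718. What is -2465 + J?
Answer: -7785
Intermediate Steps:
J = -5320 (J = -2*(2718 - 1*58) = -2*(2718 - 58) = -2*2660 = -5320)
-2465 + J = -2465 - 5320 = -7785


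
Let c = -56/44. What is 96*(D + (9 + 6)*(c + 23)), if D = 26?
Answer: 371616/11 ≈ 33783.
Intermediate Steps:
c = -14/11 (c = -56*1/44 = -14/11 ≈ -1.2727)
96*(D + (9 + 6)*(c + 23)) = 96*(26 + (9 + 6)*(-14/11 + 23)) = 96*(26 + 15*(239/11)) = 96*(26 + 3585/11) = 96*(3871/11) = 371616/11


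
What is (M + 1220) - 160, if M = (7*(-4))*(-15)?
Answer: 1480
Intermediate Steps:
M = 420 (M = -28*(-15) = 420)
(M + 1220) - 160 = (420 + 1220) - 160 = 1640 - 160 = 1480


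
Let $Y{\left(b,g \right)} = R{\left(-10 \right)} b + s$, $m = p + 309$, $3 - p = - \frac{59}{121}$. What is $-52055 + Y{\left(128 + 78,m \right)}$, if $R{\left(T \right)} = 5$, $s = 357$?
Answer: $-50668$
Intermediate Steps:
$p = \frac{422}{121}$ ($p = 3 - - \frac{59}{121} = 3 + \frac{59}{121} = \frac{422}{121} \approx 3.4876$)
$m = \frac{37811}{121}$ ($m = \frac{422}{121} + 309 = \frac{37811}{121} \approx 312.49$)
$Y{\left(b,g \right)} = 357 + 5 b$ ($Y{\left(b,g \right)} = 5 b + 357 = 357 + 5 b$)
$-52055 + Y{\left(128 + 78,m \right)} = -52055 + \left(357 + 5 \left(128 + 78\right)\right) = -52055 + \left(357 + 5 \cdot 206\right) = -52055 + \left(357 + 1030\right) = -52055 + 1387 = -50668$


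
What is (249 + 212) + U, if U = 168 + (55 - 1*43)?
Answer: 641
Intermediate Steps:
U = 180 (U = 168 + (55 - 43) = 168 + 12 = 180)
(249 + 212) + U = (249 + 212) + 180 = 461 + 180 = 641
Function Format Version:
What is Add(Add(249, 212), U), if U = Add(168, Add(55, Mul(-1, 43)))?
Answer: 641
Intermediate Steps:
U = 180 (U = Add(168, Add(55, -43)) = Add(168, 12) = 180)
Add(Add(249, 212), U) = Add(Add(249, 212), 180) = Add(461, 180) = 641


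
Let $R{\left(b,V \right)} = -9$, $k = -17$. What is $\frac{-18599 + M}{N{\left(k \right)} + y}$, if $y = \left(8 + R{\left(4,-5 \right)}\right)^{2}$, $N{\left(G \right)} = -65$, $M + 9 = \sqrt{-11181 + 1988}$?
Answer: $\frac{1163}{4} - \frac{i \sqrt{9193}}{64} \approx 290.75 - 1.4981 i$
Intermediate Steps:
$M = -9 + i \sqrt{9193}$ ($M = -9 + \sqrt{-11181 + 1988} = -9 + \sqrt{-9193} = -9 + i \sqrt{9193} \approx -9.0 + 95.88 i$)
$y = 1$ ($y = \left(8 - 9\right)^{2} = \left(-1\right)^{2} = 1$)
$\frac{-18599 + M}{N{\left(k \right)} + y} = \frac{-18599 - \left(9 - i \sqrt{9193}\right)}{-65 + 1} = \frac{-18608 + i \sqrt{9193}}{-64} = \left(-18608 + i \sqrt{9193}\right) \left(- \frac{1}{64}\right) = \frac{1163}{4} - \frac{i \sqrt{9193}}{64}$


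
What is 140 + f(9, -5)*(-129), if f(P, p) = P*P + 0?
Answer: -10309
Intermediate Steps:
f(P, p) = P² (f(P, p) = P² + 0 = P²)
140 + f(9, -5)*(-129) = 140 + 9²*(-129) = 140 + 81*(-129) = 140 - 10449 = -10309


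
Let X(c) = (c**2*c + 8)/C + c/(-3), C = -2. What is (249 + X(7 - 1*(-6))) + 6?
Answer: -5111/6 ≈ -851.83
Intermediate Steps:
X(c) = -4 - c**3/2 - c/3 (X(c) = (c**2*c + 8)/(-2) + c/(-3) = (c**3 + 8)*(-1/2) + c*(-1/3) = (8 + c**3)*(-1/2) - c/3 = (-4 - c**3/2) - c/3 = -4 - c**3/2 - c/3)
(249 + X(7 - 1*(-6))) + 6 = (249 + (-4 - (7 - 1*(-6))**3/2 - (7 - 1*(-6))/3)) + 6 = (249 + (-4 - (7 + 6)**3/2 - (7 + 6)/3)) + 6 = (249 + (-4 - 1/2*13**3 - 1/3*13)) + 6 = (249 + (-4 - 1/2*2197 - 13/3)) + 6 = (249 + (-4 - 2197/2 - 13/3)) + 6 = (249 - 6641/6) + 6 = -5147/6 + 6 = -5111/6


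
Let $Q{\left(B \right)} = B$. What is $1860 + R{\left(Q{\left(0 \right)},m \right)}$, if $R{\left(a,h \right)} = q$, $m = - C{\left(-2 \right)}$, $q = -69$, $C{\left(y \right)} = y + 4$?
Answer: $1791$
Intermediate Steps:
$C{\left(y \right)} = 4 + y$
$m = -2$ ($m = - (4 - 2) = \left(-1\right) 2 = -2$)
$R{\left(a,h \right)} = -69$
$1860 + R{\left(Q{\left(0 \right)},m \right)} = 1860 - 69 = 1791$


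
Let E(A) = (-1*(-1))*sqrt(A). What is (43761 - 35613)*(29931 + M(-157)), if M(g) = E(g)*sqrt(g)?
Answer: 242598552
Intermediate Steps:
E(A) = sqrt(A) (E(A) = 1*sqrt(A) = sqrt(A))
M(g) = g (M(g) = sqrt(g)*sqrt(g) = g)
(43761 - 35613)*(29931 + M(-157)) = (43761 - 35613)*(29931 - 157) = 8148*29774 = 242598552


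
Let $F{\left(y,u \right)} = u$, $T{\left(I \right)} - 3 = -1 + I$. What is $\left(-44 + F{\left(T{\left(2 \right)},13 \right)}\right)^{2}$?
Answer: $961$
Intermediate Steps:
$T{\left(I \right)} = 2 + I$ ($T{\left(I \right)} = 3 + \left(-1 + I\right) = 2 + I$)
$\left(-44 + F{\left(T{\left(2 \right)},13 \right)}\right)^{2} = \left(-44 + 13\right)^{2} = \left(-31\right)^{2} = 961$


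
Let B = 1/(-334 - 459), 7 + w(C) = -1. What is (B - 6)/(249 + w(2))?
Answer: -4759/191113 ≈ -0.024902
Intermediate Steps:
w(C) = -8 (w(C) = -7 - 1 = -8)
B = -1/793 (B = 1/(-793) = -1/793 ≈ -0.0012610)
(B - 6)/(249 + w(2)) = (-1/793 - 6)/(249 - 8) = -4759/793/241 = -4759/793*1/241 = -4759/191113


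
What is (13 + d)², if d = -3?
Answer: 100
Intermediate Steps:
(13 + d)² = (13 - 3)² = 10² = 100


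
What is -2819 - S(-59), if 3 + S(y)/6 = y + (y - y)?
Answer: -2447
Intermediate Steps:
S(y) = -18 + 6*y (S(y) = -18 + 6*(y + (y - y)) = -18 + 6*(y + 0) = -18 + 6*y)
-2819 - S(-59) = -2819 - (-18 + 6*(-59)) = -2819 - (-18 - 354) = -2819 - 1*(-372) = -2819 + 372 = -2447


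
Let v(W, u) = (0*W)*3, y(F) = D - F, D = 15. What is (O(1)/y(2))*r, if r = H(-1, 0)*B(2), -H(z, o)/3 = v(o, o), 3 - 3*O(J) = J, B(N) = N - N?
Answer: 0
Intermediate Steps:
B(N) = 0
O(J) = 1 - J/3
y(F) = 15 - F
v(W, u) = 0 (v(W, u) = 0*3 = 0)
H(z, o) = 0 (H(z, o) = -3*0 = 0)
r = 0 (r = 0*0 = 0)
(O(1)/y(2))*r = ((1 - 1/3*1)/(15 - 1*2))*0 = ((1 - 1/3)/(15 - 2))*0 = ((2/3)/13)*0 = ((2/3)*(1/13))*0 = (2/39)*0 = 0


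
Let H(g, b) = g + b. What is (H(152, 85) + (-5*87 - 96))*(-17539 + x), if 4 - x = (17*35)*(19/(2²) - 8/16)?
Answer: 11797485/2 ≈ 5.8987e+6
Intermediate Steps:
x = -10099/4 (x = 4 - 17*35*(19/(2²) - 8/16) = 4 - 595*(19/4 - 8*1/16) = 4 - 595*(19*(¼) - ½) = 4 - 595*(19/4 - ½) = 4 - 595*17/4 = 4 - 1*10115/4 = 4 - 10115/4 = -10099/4 ≈ -2524.8)
H(g, b) = b + g
(H(152, 85) + (-5*87 - 96))*(-17539 + x) = ((85 + 152) + (-5*87 - 96))*(-17539 - 10099/4) = (237 + (-435 - 96))*(-80255/4) = (237 - 531)*(-80255/4) = -294*(-80255/4) = 11797485/2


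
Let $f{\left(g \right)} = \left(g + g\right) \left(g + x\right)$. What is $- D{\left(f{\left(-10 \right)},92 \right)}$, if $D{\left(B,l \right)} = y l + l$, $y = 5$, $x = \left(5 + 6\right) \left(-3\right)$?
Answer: $-552$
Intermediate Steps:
$x = -33$ ($x = 11 \left(-3\right) = -33$)
$f{\left(g \right)} = 2 g \left(-33 + g\right)$ ($f{\left(g \right)} = \left(g + g\right) \left(g - 33\right) = 2 g \left(-33 + g\right)$)
$D{\left(B,l \right)} = 6 l$ ($D{\left(B,l \right)} = 5 l + l = 6 l$)
$- D{\left(f{\left(-10 \right)},92 \right)} = - 6 \cdot 92 = \left(-1\right) 552 = -552$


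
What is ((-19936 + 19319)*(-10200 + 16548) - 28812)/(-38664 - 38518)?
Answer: 1972764/38591 ≈ 51.120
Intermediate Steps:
((-19936 + 19319)*(-10200 + 16548) - 28812)/(-38664 - 38518) = (-617*6348 - 28812)/(-77182) = (-3916716 - 28812)*(-1/77182) = -3945528*(-1/77182) = 1972764/38591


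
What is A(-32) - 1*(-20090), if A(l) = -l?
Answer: 20122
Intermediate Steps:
A(-32) - 1*(-20090) = -1*(-32) - 1*(-20090) = 32 + 20090 = 20122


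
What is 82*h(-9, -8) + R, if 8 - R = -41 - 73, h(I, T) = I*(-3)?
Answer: 2336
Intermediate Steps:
h(I, T) = -3*I
R = 122 (R = 8 - (-41 - 73) = 8 - 1*(-114) = 8 + 114 = 122)
82*h(-9, -8) + R = 82*(-3*(-9)) + 122 = 82*27 + 122 = 2214 + 122 = 2336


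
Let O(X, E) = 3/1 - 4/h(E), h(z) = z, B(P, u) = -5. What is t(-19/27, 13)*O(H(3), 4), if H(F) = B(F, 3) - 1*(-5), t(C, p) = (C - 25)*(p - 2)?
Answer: -15268/27 ≈ -565.48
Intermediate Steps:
t(C, p) = (-25 + C)*(-2 + p)
H(F) = 0 (H(F) = -5 - 1*(-5) = -5 + 5 = 0)
O(X, E) = 3 - 4/E (O(X, E) = 3/1 - 4/E = 3*1 - 4/E = 3 - 4/E)
t(-19/27, 13)*O(H(3), 4) = (50 - 25*13 - (-38)/27 - 19/27*13)*(3 - 4/4) = (50 - 325 - (-38)/27 - 19*1/27*13)*(3 - 4*¼) = (50 - 325 - 2*(-19/27) - 19/27*13)*(3 - 1) = (50 - 325 + 38/27 - 247/27)*2 = -7634/27*2 = -15268/27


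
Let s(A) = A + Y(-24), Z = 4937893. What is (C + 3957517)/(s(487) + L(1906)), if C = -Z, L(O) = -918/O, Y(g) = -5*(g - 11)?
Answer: -934298328/630427 ≈ -1482.0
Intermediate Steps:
Y(g) = 55 - 5*g (Y(g) = -5*(-11 + g) = 55 - 5*g)
s(A) = 175 + A (s(A) = A + (55 - 5*(-24)) = A + (55 + 120) = A + 175 = 175 + A)
C = -4937893 (C = -1*4937893 = -4937893)
(C + 3957517)/(s(487) + L(1906)) = (-4937893 + 3957517)/((175 + 487) - 918/1906) = -980376/(662 - 918*1/1906) = -980376/(662 - 459/953) = -980376/630427/953 = -980376*953/630427 = -934298328/630427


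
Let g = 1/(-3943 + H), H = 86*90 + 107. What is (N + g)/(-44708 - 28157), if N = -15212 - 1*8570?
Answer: 92844927/284464960 ≈ 0.32638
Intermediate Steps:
H = 7847 (H = 7740 + 107 = 7847)
N = -23782 (N = -15212 - 8570 = -23782)
g = 1/3904 (g = 1/(-3943 + 7847) = 1/3904 ≈ 0.00025615)
(N + g)/(-44708 - 28157) = (-23782 + 1/3904)/(-44708 - 28157) = -92844927/3904/(-72865) = -92844927/3904*(-1/72865) = 92844927/284464960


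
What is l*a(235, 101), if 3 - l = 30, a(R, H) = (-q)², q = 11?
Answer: -3267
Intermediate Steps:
a(R, H) = 121 (a(R, H) = (-1*11)² = (-11)² = 121)
l = -27 (l = 3 - 1*30 = 3 - 30 = -27)
l*a(235, 101) = -27*121 = -3267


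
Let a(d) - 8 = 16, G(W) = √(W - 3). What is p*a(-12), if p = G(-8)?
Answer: 24*I*√11 ≈ 79.599*I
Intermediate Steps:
G(W) = √(-3 + W)
a(d) = 24 (a(d) = 8 + 16 = 24)
p = I*√11 (p = √(-3 - 8) = √(-11) = I*√11 ≈ 3.3166*I)
p*a(-12) = (I*√11)*24 = 24*I*√11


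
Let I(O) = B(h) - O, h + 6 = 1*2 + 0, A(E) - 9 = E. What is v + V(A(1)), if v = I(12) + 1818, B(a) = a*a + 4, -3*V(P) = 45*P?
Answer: 1676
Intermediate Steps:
A(E) = 9 + E
V(P) = -15*P
h = -4 (h = -6 + (1*2 + 0) = -6 + (2 + 0) = -6 + 2 = -4)
B(a) = 4 + a**2 (B(a) = a**2 + 4 = 4 + a**2)
I(O) = 20 - O (I(O) = (4 + (-4)**2) - O = (4 + 16) - O = 20 - O)
v = 1826 (v = (20 - 1*12) + 1818 = (20 - 12) + 1818 = 8 + 1818 = 1826)
v + V(A(1)) = 1826 - 15*(9 + 1) = 1826 - 15*10 = 1826 - 150 = 1676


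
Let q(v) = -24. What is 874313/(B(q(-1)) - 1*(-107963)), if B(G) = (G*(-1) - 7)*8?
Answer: 874313/108099 ≈ 8.0881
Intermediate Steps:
B(G) = -56 - 8*G (B(G) = (-G - 7)*8 = (-7 - G)*8 = -56 - 8*G)
874313/(B(q(-1)) - 1*(-107963)) = 874313/((-56 - 8*(-24)) - 1*(-107963)) = 874313/((-56 + 192) + 107963) = 874313/(136 + 107963) = 874313/108099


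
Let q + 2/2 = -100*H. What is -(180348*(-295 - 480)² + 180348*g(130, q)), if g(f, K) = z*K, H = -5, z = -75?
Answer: -101571993600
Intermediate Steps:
q = 499 (q = -1 - 100*(-5) = -1 + 500 = 499)
g(f, K) = -75*K
-(180348*(-295 - 480)² + 180348*g(130, q)) = -(-6749523900 + 180348*(-295 - 480)²) = -180348/(1/(-37425 + (-775)²)) = -180348/(1/(-37425 + 600625)) = -180348/(1/563200) = -180348/1/563200 = -180348*563200 = -101571993600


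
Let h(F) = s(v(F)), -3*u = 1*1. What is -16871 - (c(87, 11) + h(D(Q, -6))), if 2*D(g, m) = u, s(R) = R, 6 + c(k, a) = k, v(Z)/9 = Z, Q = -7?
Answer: -33901/2 ≈ -16951.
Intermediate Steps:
v(Z) = 9*Z
c(k, a) = -6 + k
u = -⅓ (u = -1/3 = -⅓*1 = -⅓ ≈ -0.33333)
D(g, m) = -⅙ (D(g, m) = (½)*(-⅓) = -⅙)
h(F) = 9*F
-16871 - (c(87, 11) + h(D(Q, -6))) = -16871 - ((-6 + 87) + 9*(-⅙)) = -16871 - (81 - 3/2) = -16871 - 1*159/2 = -16871 - 159/2 = -33901/2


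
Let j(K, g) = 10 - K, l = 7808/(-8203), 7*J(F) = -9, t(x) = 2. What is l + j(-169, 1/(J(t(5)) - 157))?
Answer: 1460529/8203 ≈ 178.05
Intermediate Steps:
J(F) = -9/7 (J(F) = (1/7)*(-9) = -9/7)
l = -7808/8203 (l = 7808*(-1/8203) = -7808/8203 ≈ -0.95185)
l + j(-169, 1/(J(t(5)) - 157)) = -7808/8203 + (10 - 1*(-169)) = -7808/8203 + (10 + 169) = -7808/8203 + 179 = 1460529/8203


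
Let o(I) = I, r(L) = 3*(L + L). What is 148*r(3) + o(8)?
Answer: 2672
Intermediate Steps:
r(L) = 6*L (r(L) = 3*(2*L) = 6*L)
148*r(3) + o(8) = 148*(6*3) + 8 = 148*18 + 8 = 2664 + 8 = 2672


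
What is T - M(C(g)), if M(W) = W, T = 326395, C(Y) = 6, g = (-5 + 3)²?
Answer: 326389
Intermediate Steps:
g = 4 (g = (-2)² = 4)
T - M(C(g)) = 326395 - 1*6 = 326395 - 6 = 326389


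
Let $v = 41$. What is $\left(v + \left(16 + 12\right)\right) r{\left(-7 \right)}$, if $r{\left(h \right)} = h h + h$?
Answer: $2898$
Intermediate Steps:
$r{\left(h \right)} = h + h^{2}$ ($r{\left(h \right)} = h^{2} + h = h + h^{2}$)
$\left(v + \left(16 + 12\right)\right) r{\left(-7 \right)} = \left(41 + \left(16 + 12\right)\right) \left(- 7 \left(1 - 7\right)\right) = \left(41 + 28\right) \left(\left(-7\right) \left(-6\right)\right) = 69 \cdot 42 = 2898$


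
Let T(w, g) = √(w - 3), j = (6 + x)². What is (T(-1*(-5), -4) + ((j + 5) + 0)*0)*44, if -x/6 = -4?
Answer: 44*√2 ≈ 62.225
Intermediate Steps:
x = 24 (x = -6*(-4) = 24)
j = 900 (j = (6 + 24)² = 30² = 900)
T(w, g) = √(-3 + w)
(T(-1*(-5), -4) + ((j + 5) + 0)*0)*44 = (√(-3 - 1*(-5)) + ((900 + 5) + 0)*0)*44 = (√(-3 + 5) + (905 + 0)*0)*44 = (√2 + 905*0)*44 = (√2 + 0)*44 = √2*44 = 44*√2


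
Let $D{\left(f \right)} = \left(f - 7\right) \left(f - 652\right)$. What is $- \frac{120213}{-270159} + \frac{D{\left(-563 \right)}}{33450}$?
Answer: $\frac{424710534}{20081819} \approx 21.149$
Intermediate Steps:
$D{\left(f \right)} = \left(-652 + f\right) \left(-7 + f\right)$ ($D{\left(f \right)} = \left(-7 + f\right) \left(-652 + f\right) = \left(-652 + f\right) \left(-7 + f\right)$)
$- \frac{120213}{-270159} + \frac{D{\left(-563 \right)}}{33450} = - \frac{120213}{-270159} + \frac{4564 + \left(-563\right)^{2} - -371017}{33450} = \left(-120213\right) \left(- \frac{1}{270159}\right) + \left(4564 + 316969 + 371017\right) \frac{1}{33450} = \frac{40071}{90053} + 692550 \cdot \frac{1}{33450} = \frac{40071}{90053} + \frac{4617}{223} = \frac{424710534}{20081819}$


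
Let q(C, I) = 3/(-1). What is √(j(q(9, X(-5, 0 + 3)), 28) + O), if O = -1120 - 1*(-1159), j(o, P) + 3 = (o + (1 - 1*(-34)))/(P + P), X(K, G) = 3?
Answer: 16*√7/7 ≈ 6.0474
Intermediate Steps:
q(C, I) = -3 (q(C, I) = 3*(-1) = -3)
j(o, P) = -3 + (35 + o)/(2*P) (j(o, P) = -3 + (o + (1 - 1*(-34)))/(P + P) = -3 + (o + (1 + 34))/((2*P)) = -3 + (o + 35)*(1/(2*P)) = -3 + (35 + o)*(1/(2*P)) = -3 + (35 + o)/(2*P))
O = 39 (O = -1120 + 1159 = 39)
√(j(q(9, X(-5, 0 + 3)), 28) + O) = √((½)*(35 - 3 - 6*28)/28 + 39) = √((½)*(1/28)*(35 - 3 - 168) + 39) = √((½)*(1/28)*(-136) + 39) = √(-17/7 + 39) = √(256/7) = 16*√7/7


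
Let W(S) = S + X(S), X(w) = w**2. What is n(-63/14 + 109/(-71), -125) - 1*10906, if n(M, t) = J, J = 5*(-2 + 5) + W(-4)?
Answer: -10879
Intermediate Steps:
W(S) = S + S**2
J = 27 (J = 5*(-2 + 5) - 4*(1 - 4) = 5*3 - 4*(-3) = 15 + 12 = 27)
n(M, t) = 27
n(-63/14 + 109/(-71), -125) - 1*10906 = 27 - 1*10906 = 27 - 10906 = -10879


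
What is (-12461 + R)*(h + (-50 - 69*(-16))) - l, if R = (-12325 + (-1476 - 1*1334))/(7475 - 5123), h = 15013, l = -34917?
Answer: -157019018495/784 ≈ -2.0028e+8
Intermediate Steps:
R = -5045/784 (R = (-12325 + (-1476 - 1334))/2352 = (-12325 - 2810)*(1/2352) = -15135*1/2352 = -5045/784 ≈ -6.4350)
(-12461 + R)*(h + (-50 - 69*(-16))) - l = (-12461 - 5045/784)*(15013 + (-50 - 69*(-16))) - 1*(-34917) = -9774469*(15013 + (-50 + 1104))/784 + 34917 = -9774469*(15013 + 1054)/784 + 34917 = -9774469/784*16067 + 34917 = -157046393423/784 + 34917 = -157019018495/784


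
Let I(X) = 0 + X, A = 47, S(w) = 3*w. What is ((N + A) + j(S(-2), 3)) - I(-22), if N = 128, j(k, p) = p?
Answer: 200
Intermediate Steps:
I(X) = X
((N + A) + j(S(-2), 3)) - I(-22) = ((128 + 47) + 3) - 1*(-22) = (175 + 3) + 22 = 178 + 22 = 200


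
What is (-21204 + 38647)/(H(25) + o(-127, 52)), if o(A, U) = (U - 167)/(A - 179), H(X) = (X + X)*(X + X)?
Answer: 5337558/765115 ≈ 6.9762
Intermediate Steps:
H(X) = 4*X**2 (H(X) = (2*X)*(2*X) = 4*X**2)
o(A, U) = (-167 + U)/(-179 + A)
(-21204 + 38647)/(H(25) + o(-127, 52)) = (-21204 + 38647)/(4*25**2 + (-167 + 52)/(-179 - 127)) = 17443/(4*625 - 115/(-306)) = 17443/(2500 - 1/306*(-115)) = 17443/(2500 + 115/306) = 17443/(765115/306) = 17443*(306/765115) = 5337558/765115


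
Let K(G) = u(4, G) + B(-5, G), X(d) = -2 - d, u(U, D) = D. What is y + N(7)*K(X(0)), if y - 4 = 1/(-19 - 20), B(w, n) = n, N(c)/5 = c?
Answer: -5305/39 ≈ -136.03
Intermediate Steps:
N(c) = 5*c
K(G) = 2*G (K(G) = G + G = 2*G)
y = 155/39 (y = 4 + 1/(-19 - 20) = 4 + 1/(-39) = 4 - 1/39 = 155/39 ≈ 3.9744)
y + N(7)*K(X(0)) = 155/39 + (5*7)*(2*(-2 - 1*0)) = 155/39 + 35*(2*(-2 + 0)) = 155/39 + 35*(2*(-2)) = 155/39 + 35*(-4) = 155/39 - 140 = -5305/39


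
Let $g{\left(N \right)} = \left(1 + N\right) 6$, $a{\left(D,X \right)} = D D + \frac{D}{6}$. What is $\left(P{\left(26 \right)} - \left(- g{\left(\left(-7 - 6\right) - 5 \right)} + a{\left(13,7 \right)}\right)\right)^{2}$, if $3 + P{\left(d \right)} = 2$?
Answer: $\frac{2706025}{36} \approx 75167.0$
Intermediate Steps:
$P{\left(d \right)} = -1$ ($P{\left(d \right)} = -3 + 2 = -1$)
$a{\left(D,X \right)} = D^{2} + \frac{D}{6}$ ($a{\left(D,X \right)} = D^{2} + D \frac{1}{6} = D^{2} + \frac{D}{6}$)
$g{\left(N \right)} = 6 + 6 N$
$\left(P{\left(26 \right)} - \left(- g{\left(\left(-7 - 6\right) - 5 \right)} + a{\left(13,7 \right)}\right)\right)^{2} = \left(-1 - \left(-6 - 6 \left(\left(-7 - 6\right) - 5\right) + 13 \left(\frac{1}{6} + 13\right)\right)\right)^{2} = \left(-1 - \left(-6 + \frac{1027}{6} - 6 \left(-13 - 5\right)\right)\right)^{2} = \left(-1 + \left(\left(6 + 6 \left(-18\right)\right) - \frac{1027}{6}\right)\right)^{2} = \left(-1 + \left(\left(6 - 108\right) - \frac{1027}{6}\right)\right)^{2} = \left(-1 - \frac{1639}{6}\right)^{2} = \left(- \frac{1645}{6}\right)^{2} = \frac{2706025}{36}$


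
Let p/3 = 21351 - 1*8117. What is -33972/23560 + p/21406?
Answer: 1369569/3317930 ≈ 0.41278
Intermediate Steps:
p = 39702 (p = 3*(21351 - 1*8117) = 3*(21351 - 8117) = 3*13234 = 39702)
-33972/23560 + p/21406 = -33972/23560 + 39702/21406 = -33972*1/23560 + 39702*(1/21406) = -447/310 + 19851/10703 = 1369569/3317930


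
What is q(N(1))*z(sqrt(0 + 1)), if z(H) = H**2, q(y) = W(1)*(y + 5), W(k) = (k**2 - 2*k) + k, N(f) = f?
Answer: 0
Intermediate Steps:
W(k) = k**2 - k
q(y) = 0 (q(y) = (1*(-1 + 1))*(y + 5) = (1*0)*(5 + y) = 0*(5 + y) = 0)
q(N(1))*z(sqrt(0 + 1)) = 0*(sqrt(0 + 1))**2 = 0*(sqrt(1))**2 = 0*1**2 = 0*1 = 0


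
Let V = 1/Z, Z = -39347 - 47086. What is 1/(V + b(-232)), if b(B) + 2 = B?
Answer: -86433/20225323 ≈ -0.0042735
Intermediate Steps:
Z = -86433
b(B) = -2 + B
V = -1/86433 (V = 1/(-86433) = -1/86433 ≈ -1.1570e-5)
1/(V + b(-232)) = 1/(-1/86433 + (-2 - 232)) = 1/(-1/86433 - 234) = 1/(-20225323/86433) = -86433/20225323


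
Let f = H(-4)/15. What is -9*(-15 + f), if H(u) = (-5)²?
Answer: 120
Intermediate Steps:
H(u) = 25
f = 5/3 (f = 25/15 = 25*(1/15) = 5/3 ≈ 1.6667)
-9*(-15 + f) = -9*(-15 + 5/3) = -9*(-40/3) = 120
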